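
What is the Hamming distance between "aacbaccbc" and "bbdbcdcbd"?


Comparing "aacbaccbc" and "bbdbcdcbd" position by position:
  Position 0: 'a' vs 'b' => differ
  Position 1: 'a' vs 'b' => differ
  Position 2: 'c' vs 'd' => differ
  Position 3: 'b' vs 'b' => same
  Position 4: 'a' vs 'c' => differ
  Position 5: 'c' vs 'd' => differ
  Position 6: 'c' vs 'c' => same
  Position 7: 'b' vs 'b' => same
  Position 8: 'c' vs 'd' => differ
Total differences (Hamming distance): 6

6


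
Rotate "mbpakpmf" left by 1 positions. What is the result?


Input: "mbpakpmf", rotate left by 1
First 1 characters: "m"
Remaining characters: "bpakpmf"
Concatenate remaining + first: "bpakpmf" + "m" = "bpakpmfm"

bpakpmfm


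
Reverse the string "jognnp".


Input: jognnp
Reading characters right to left:
  Position 5: 'p'
  Position 4: 'n'
  Position 3: 'n'
  Position 2: 'g'
  Position 1: 'o'
  Position 0: 'j'
Reversed: pnngoj

pnngoj


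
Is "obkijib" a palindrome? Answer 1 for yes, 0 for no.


Input: obkijib
Reversed: bijikbo
  Compare pos 0 ('o') with pos 6 ('b'): MISMATCH
  Compare pos 1 ('b') with pos 5 ('i'): MISMATCH
  Compare pos 2 ('k') with pos 4 ('j'): MISMATCH
Result: not a palindrome

0


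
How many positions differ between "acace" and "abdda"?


Comparing "acace" and "abdda" position by position:
  Position 0: 'a' vs 'a' => same
  Position 1: 'c' vs 'b' => DIFFER
  Position 2: 'a' vs 'd' => DIFFER
  Position 3: 'c' vs 'd' => DIFFER
  Position 4: 'e' vs 'a' => DIFFER
Positions that differ: 4

4


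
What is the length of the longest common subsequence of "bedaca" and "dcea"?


LCS of "bedaca" and "dcea"
DP table:
           d    c    e    a
      0    0    0    0    0
  b   0    0    0    0    0
  e   0    0    0    1    1
  d   0    1    1    1    1
  a   0    1    1    1    2
  c   0    1    2    2    2
  a   0    1    2    2    3
LCS length = dp[6][4] = 3

3


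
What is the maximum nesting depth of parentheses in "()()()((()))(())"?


Input: "()()()((()))(())"
Tracking depth:
  Position 0 '(': depth becomes 1
  Position 1 ')': depth becomes 0
  Position 2 '(': depth becomes 1
  Position 3 ')': depth becomes 0
  Position 4 '(': depth becomes 1
  Position 5 ')': depth becomes 0
  Position 6 '(': depth becomes 1
  Position 7 '(': depth becomes 2
  Position 8 '(': depth becomes 3
  Position 9 ')': depth becomes 2
  Position 10 ')': depth becomes 1
  Position 11 ')': depth becomes 0
  Position 12 '(': depth becomes 1
  Position 13 '(': depth becomes 2
  Position 14 ')': depth becomes 1
  Position 15 ')': depth becomes 0
Maximum depth reached: 3

3


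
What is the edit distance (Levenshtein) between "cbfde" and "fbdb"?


Computing edit distance: "cbfde" -> "fbdb"
DP table:
           f    b    d    b
      0    1    2    3    4
  c   1    1    2    3    4
  b   2    2    1    2    3
  f   3    2    2    2    3
  d   4    3    3    2    3
  e   5    4    4    3    3
Edit distance = dp[5][4] = 3

3


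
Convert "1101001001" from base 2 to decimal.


Input: "1101001001" in base 2
Positional expansion:
  Digit '1' (value 1) x 2^9 = 512
  Digit '1' (value 1) x 2^8 = 256
  Digit '0' (value 0) x 2^7 = 0
  Digit '1' (value 1) x 2^6 = 64
  Digit '0' (value 0) x 2^5 = 0
  Digit '0' (value 0) x 2^4 = 0
  Digit '1' (value 1) x 2^3 = 8
  Digit '0' (value 0) x 2^2 = 0
  Digit '0' (value 0) x 2^1 = 0
  Digit '1' (value 1) x 2^0 = 1
Sum = 841

841


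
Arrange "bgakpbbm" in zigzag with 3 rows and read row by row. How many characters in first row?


Zigzag "bgakpbbm" into 3 rows:
Placing characters:
  'b' => row 0
  'g' => row 1
  'a' => row 2
  'k' => row 1
  'p' => row 0
  'b' => row 1
  'b' => row 2
  'm' => row 1
Rows:
  Row 0: "bp"
  Row 1: "gkbm"
  Row 2: "ab"
First row length: 2

2


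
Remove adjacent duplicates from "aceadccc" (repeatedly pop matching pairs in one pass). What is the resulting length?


Input: aceadccc
Stack-based adjacent duplicate removal:
  Read 'a': push. Stack: a
  Read 'c': push. Stack: ac
  Read 'e': push. Stack: ace
  Read 'a': push. Stack: acea
  Read 'd': push. Stack: acead
  Read 'c': push. Stack: aceadc
  Read 'c': matches stack top 'c' => pop. Stack: acead
  Read 'c': push. Stack: aceadc
Final stack: "aceadc" (length 6)

6


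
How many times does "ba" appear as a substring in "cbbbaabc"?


Searching for "ba" in "cbbbaabc"
Scanning each position:
  Position 0: "cb" => no
  Position 1: "bb" => no
  Position 2: "bb" => no
  Position 3: "ba" => MATCH
  Position 4: "aa" => no
  Position 5: "ab" => no
  Position 6: "bc" => no
Total occurrences: 1

1


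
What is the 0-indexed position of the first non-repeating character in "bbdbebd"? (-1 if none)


Input: bbdbebd
Character frequencies:
  'b': 4
  'd': 2
  'e': 1
Scanning left to right for freq == 1:
  Position 0 ('b'): freq=4, skip
  Position 1 ('b'): freq=4, skip
  Position 2 ('d'): freq=2, skip
  Position 3 ('b'): freq=4, skip
  Position 4 ('e'): unique! => answer = 4

4


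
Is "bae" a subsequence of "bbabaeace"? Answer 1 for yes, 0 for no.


Check if "bae" is a subsequence of "bbabaeace"
Greedy scan:
  Position 0 ('b'): matches sub[0] = 'b'
  Position 1 ('b'): no match needed
  Position 2 ('a'): matches sub[1] = 'a'
  Position 3 ('b'): no match needed
  Position 4 ('a'): no match needed
  Position 5 ('e'): matches sub[2] = 'e'
  Position 6 ('a'): no match needed
  Position 7 ('c'): no match needed
  Position 8 ('e'): no match needed
All 3 characters matched => is a subsequence

1


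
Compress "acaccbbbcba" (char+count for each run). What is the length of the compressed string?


Input: acaccbbbcba
Runs:
  'a' x 1 => "a1"
  'c' x 1 => "c1"
  'a' x 1 => "a1"
  'c' x 2 => "c2"
  'b' x 3 => "b3"
  'c' x 1 => "c1"
  'b' x 1 => "b1"
  'a' x 1 => "a1"
Compressed: "a1c1a1c2b3c1b1a1"
Compressed length: 16

16


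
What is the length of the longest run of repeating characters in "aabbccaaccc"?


Input: "aabbccaaccc"
Scanning for longest run:
  Position 1 ('a'): continues run of 'a', length=2
  Position 2 ('b'): new char, reset run to 1
  Position 3 ('b'): continues run of 'b', length=2
  Position 4 ('c'): new char, reset run to 1
  Position 5 ('c'): continues run of 'c', length=2
  Position 6 ('a'): new char, reset run to 1
  Position 7 ('a'): continues run of 'a', length=2
  Position 8 ('c'): new char, reset run to 1
  Position 9 ('c'): continues run of 'c', length=2
  Position 10 ('c'): continues run of 'c', length=3
Longest run: 'c' with length 3

3


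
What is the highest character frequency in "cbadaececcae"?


Input: cbadaececcae
Character counts:
  'a': 3
  'b': 1
  'c': 4
  'd': 1
  'e': 3
Maximum frequency: 4

4


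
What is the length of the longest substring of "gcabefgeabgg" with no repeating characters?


Input: "gcabefgeabgg"
Sliding window (track last position of each char):
  Position 0 ('g'): window [0,0] length 1 -- new best
  Position 1 ('c'): window [0,1] length 2 -- new best
  Position 2 ('a'): window [0,2] length 3 -- new best
  Position 3 ('b'): window [0,3] length 4 -- new best
  Position 4 ('e'): window [0,4] length 5 -- new best
  Position 5 ('f'): window [0,5] length 6 -- new best
  Position 6 ('g'): repeat (last at 0), move window start to 1
  Position 6 ('g'): window [1,6] length 6
  Position 7 ('e'): repeat (last at 4), move window start to 5
  Position 7 ('e'): window [5,7] length 3
  Position 8 ('a'): window [5,8] length 4
  Position 9 ('b'): window [5,9] length 5
  Position 10 ('g'): repeat (last at 6), move window start to 7
  Position 10 ('g'): window [7,10] length 4
  Position 11 ('g'): repeat (last at 10), move window start to 11
  Position 11 ('g'): window [11,11] length 1
Longest substring with no repeats: "gcabef" with length 6

6


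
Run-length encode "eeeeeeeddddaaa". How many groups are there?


Input: eeeeeeeddddaaa
Scanning for consecutive runs:
  Group 1: 'e' x 7 (positions 0-6)
  Group 2: 'd' x 4 (positions 7-10)
  Group 3: 'a' x 3 (positions 11-13)
Total groups: 3

3


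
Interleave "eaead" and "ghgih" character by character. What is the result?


Interleaving "eaead" and "ghgih":
  Position 0: 'e' from first, 'g' from second => "eg"
  Position 1: 'a' from first, 'h' from second => "ah"
  Position 2: 'e' from first, 'g' from second => "eg"
  Position 3: 'a' from first, 'i' from second => "ai"
  Position 4: 'd' from first, 'h' from second => "dh"
Result: egahegaidh

egahegaidh


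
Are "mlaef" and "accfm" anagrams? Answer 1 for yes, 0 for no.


Strings: "mlaef", "accfm"
Sorted first:  aeflm
Sorted second: accfm
Differ at position 1: 'e' vs 'c' => not anagrams

0


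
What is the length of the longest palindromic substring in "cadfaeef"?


Input: "cadfaeef"
Checking substrings for palindromes:
  [5:7] "ee" (len 2) => palindrome
Longest palindromic substring: "ee" with length 2

2


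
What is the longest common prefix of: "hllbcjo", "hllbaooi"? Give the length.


Words: hllbcjo, hllbaooi
  Position 0: all 'h' => match
  Position 1: all 'l' => match
  Position 2: all 'l' => match
  Position 3: all 'b' => match
  Position 4: ('c', 'a') => mismatch, stop
LCP = "hllb" (length 4)

4


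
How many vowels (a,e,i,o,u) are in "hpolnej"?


Input: hpolnej
Checking each character:
  'h' at position 0: consonant
  'p' at position 1: consonant
  'o' at position 2: vowel (running total: 1)
  'l' at position 3: consonant
  'n' at position 4: consonant
  'e' at position 5: vowel (running total: 2)
  'j' at position 6: consonant
Total vowels: 2

2


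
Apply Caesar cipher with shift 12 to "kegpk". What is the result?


Caesar cipher: shift "kegpk" by 12
  'k' (pos 10) + 12 = pos 22 = 'w'
  'e' (pos 4) + 12 = pos 16 = 'q'
  'g' (pos 6) + 12 = pos 18 = 's'
  'p' (pos 15) + 12 = pos 1 = 'b'
  'k' (pos 10) + 12 = pos 22 = 'w'
Result: wqsbw

wqsbw


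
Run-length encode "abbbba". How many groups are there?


Input: abbbba
Scanning for consecutive runs:
  Group 1: 'a' x 1 (positions 0-0)
  Group 2: 'b' x 4 (positions 1-4)
  Group 3: 'a' x 1 (positions 5-5)
Total groups: 3

3


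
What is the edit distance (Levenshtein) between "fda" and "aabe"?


Computing edit distance: "fda" -> "aabe"
DP table:
           a    a    b    e
      0    1    2    3    4
  f   1    1    2    3    4
  d   2    2    2    3    4
  a   3    2    2    3    4
Edit distance = dp[3][4] = 4

4


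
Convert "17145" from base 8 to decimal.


Input: "17145" in base 8
Positional expansion:
  Digit '1' (value 1) x 8^4 = 4096
  Digit '7' (value 7) x 8^3 = 3584
  Digit '1' (value 1) x 8^2 = 64
  Digit '4' (value 4) x 8^1 = 32
  Digit '5' (value 5) x 8^0 = 5
Sum = 7781

7781


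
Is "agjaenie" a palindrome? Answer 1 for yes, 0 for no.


Input: agjaenie
Reversed: eineajga
  Compare pos 0 ('a') with pos 7 ('e'): MISMATCH
  Compare pos 1 ('g') with pos 6 ('i'): MISMATCH
  Compare pos 2 ('j') with pos 5 ('n'): MISMATCH
  Compare pos 3 ('a') with pos 4 ('e'): MISMATCH
Result: not a palindrome

0


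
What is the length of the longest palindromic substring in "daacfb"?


Input: "daacfb"
Checking substrings for palindromes:
  [1:3] "aa" (len 2) => palindrome
Longest palindromic substring: "aa" with length 2

2


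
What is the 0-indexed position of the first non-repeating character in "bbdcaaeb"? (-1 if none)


Input: bbdcaaeb
Character frequencies:
  'a': 2
  'b': 3
  'c': 1
  'd': 1
  'e': 1
Scanning left to right for freq == 1:
  Position 0 ('b'): freq=3, skip
  Position 1 ('b'): freq=3, skip
  Position 2 ('d'): unique! => answer = 2

2


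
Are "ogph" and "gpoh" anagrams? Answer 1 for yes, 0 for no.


Strings: "ogph", "gpoh"
Sorted first:  ghop
Sorted second: ghop
Sorted forms match => anagrams

1


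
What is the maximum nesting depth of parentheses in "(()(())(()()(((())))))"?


Input: "(()(())(()()(((())))))"
Tracking depth:
  Position 0 '(': depth becomes 1
  Position 1 '(': depth becomes 2
  Position 2 ')': depth becomes 1
  Position 3 '(': depth becomes 2
  Position 4 '(': depth becomes 3
  Position 5 ')': depth becomes 2
  Position 6 ')': depth becomes 1
  Position 7 '(': depth becomes 2
  Position 8 '(': depth becomes 3
  Position 9 ')': depth becomes 2
  Position 10 '(': depth becomes 3
  Position 11 ')': depth becomes 2
  Position 12 '(': depth becomes 3
  Position 13 '(': depth becomes 4
  Position 14 '(': depth becomes 5
  Position 15 '(': depth becomes 6
  Position 16 ')': depth becomes 5
  Position 17 ')': depth becomes 4
  Position 18 ')': depth becomes 3
  Position 19 ')': depth becomes 2
  Position 20 ')': depth becomes 1
  Position 21 ')': depth becomes 0
Maximum depth reached: 6

6


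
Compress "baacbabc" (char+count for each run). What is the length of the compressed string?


Input: baacbabc
Runs:
  'b' x 1 => "b1"
  'a' x 2 => "a2"
  'c' x 1 => "c1"
  'b' x 1 => "b1"
  'a' x 1 => "a1"
  'b' x 1 => "b1"
  'c' x 1 => "c1"
Compressed: "b1a2c1b1a1b1c1"
Compressed length: 14

14


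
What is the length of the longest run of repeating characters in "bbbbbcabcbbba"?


Input: "bbbbbcabcbbba"
Scanning for longest run:
  Position 1 ('b'): continues run of 'b', length=2
  Position 2 ('b'): continues run of 'b', length=3
  Position 3 ('b'): continues run of 'b', length=4
  Position 4 ('b'): continues run of 'b', length=5
  Position 5 ('c'): new char, reset run to 1
  Position 6 ('a'): new char, reset run to 1
  Position 7 ('b'): new char, reset run to 1
  Position 8 ('c'): new char, reset run to 1
  Position 9 ('b'): new char, reset run to 1
  Position 10 ('b'): continues run of 'b', length=2
  Position 11 ('b'): continues run of 'b', length=3
  Position 12 ('a'): new char, reset run to 1
Longest run: 'b' with length 5

5


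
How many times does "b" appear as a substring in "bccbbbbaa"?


Searching for "b" in "bccbbbbaa"
Scanning each position:
  Position 0: "b" => MATCH
  Position 1: "c" => no
  Position 2: "c" => no
  Position 3: "b" => MATCH
  Position 4: "b" => MATCH
  Position 5: "b" => MATCH
  Position 6: "b" => MATCH
  Position 7: "a" => no
  Position 8: "a" => no
Total occurrences: 5

5


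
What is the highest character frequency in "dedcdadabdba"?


Input: dedcdadabdba
Character counts:
  'a': 3
  'b': 2
  'c': 1
  'd': 5
  'e': 1
Maximum frequency: 5

5


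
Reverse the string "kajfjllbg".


Input: kajfjllbg
Reading characters right to left:
  Position 8: 'g'
  Position 7: 'b'
  Position 6: 'l'
  Position 5: 'l'
  Position 4: 'j'
  Position 3: 'f'
  Position 2: 'j'
  Position 1: 'a'
  Position 0: 'k'
Reversed: gblljfjak

gblljfjak


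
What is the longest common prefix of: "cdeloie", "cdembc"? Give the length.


Words: cdeloie, cdembc
  Position 0: all 'c' => match
  Position 1: all 'd' => match
  Position 2: all 'e' => match
  Position 3: ('l', 'm') => mismatch, stop
LCP = "cde" (length 3)

3


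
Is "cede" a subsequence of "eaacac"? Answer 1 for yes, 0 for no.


Check if "cede" is a subsequence of "eaacac"
Greedy scan:
  Position 0 ('e'): no match needed
  Position 1 ('a'): no match needed
  Position 2 ('a'): no match needed
  Position 3 ('c'): matches sub[0] = 'c'
  Position 4 ('a'): no match needed
  Position 5 ('c'): no match needed
Only matched 1/4 characters => not a subsequence

0


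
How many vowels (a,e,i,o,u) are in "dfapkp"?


Input: dfapkp
Checking each character:
  'd' at position 0: consonant
  'f' at position 1: consonant
  'a' at position 2: vowel (running total: 1)
  'p' at position 3: consonant
  'k' at position 4: consonant
  'p' at position 5: consonant
Total vowels: 1

1


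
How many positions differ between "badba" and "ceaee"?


Comparing "badba" and "ceaee" position by position:
  Position 0: 'b' vs 'c' => DIFFER
  Position 1: 'a' vs 'e' => DIFFER
  Position 2: 'd' vs 'a' => DIFFER
  Position 3: 'b' vs 'e' => DIFFER
  Position 4: 'a' vs 'e' => DIFFER
Positions that differ: 5

5


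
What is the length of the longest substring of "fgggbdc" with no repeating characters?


Input: "fgggbdc"
Sliding window (track last position of each char):
  Position 0 ('f'): window [0,0] length 1 -- new best
  Position 1 ('g'): window [0,1] length 2 -- new best
  Position 2 ('g'): repeat (last at 1), move window start to 2
  Position 2 ('g'): window [2,2] length 1
  Position 3 ('g'): repeat (last at 2), move window start to 3
  Position 3 ('g'): window [3,3] length 1
  Position 4 ('b'): window [3,4] length 2
  Position 5 ('d'): window [3,5] length 3 -- new best
  Position 6 ('c'): window [3,6] length 4 -- new best
Longest substring with no repeats: "gbdc" with length 4

4


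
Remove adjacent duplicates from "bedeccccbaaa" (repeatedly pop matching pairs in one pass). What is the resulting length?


Input: bedeccccbaaa
Stack-based adjacent duplicate removal:
  Read 'b': push. Stack: b
  Read 'e': push. Stack: be
  Read 'd': push. Stack: bed
  Read 'e': push. Stack: bede
  Read 'c': push. Stack: bedec
  Read 'c': matches stack top 'c' => pop. Stack: bede
  Read 'c': push. Stack: bedec
  Read 'c': matches stack top 'c' => pop. Stack: bede
  Read 'b': push. Stack: bedeb
  Read 'a': push. Stack: bedeba
  Read 'a': matches stack top 'a' => pop. Stack: bedeb
  Read 'a': push. Stack: bedeba
Final stack: "bedeba" (length 6)

6


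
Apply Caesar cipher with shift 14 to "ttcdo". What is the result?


Caesar cipher: shift "ttcdo" by 14
  't' (pos 19) + 14 = pos 7 = 'h'
  't' (pos 19) + 14 = pos 7 = 'h'
  'c' (pos 2) + 14 = pos 16 = 'q'
  'd' (pos 3) + 14 = pos 17 = 'r'
  'o' (pos 14) + 14 = pos 2 = 'c'
Result: hhqrc

hhqrc


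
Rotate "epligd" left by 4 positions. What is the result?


Input: "epligd", rotate left by 4
First 4 characters: "epli"
Remaining characters: "gd"
Concatenate remaining + first: "gd" + "epli" = "gdepli"

gdepli


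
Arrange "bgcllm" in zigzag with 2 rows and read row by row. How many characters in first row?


Zigzag "bgcllm" into 2 rows:
Placing characters:
  'b' => row 0
  'g' => row 1
  'c' => row 0
  'l' => row 1
  'l' => row 0
  'm' => row 1
Rows:
  Row 0: "bcl"
  Row 1: "glm"
First row length: 3

3


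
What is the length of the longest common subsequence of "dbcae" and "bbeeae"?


LCS of "dbcae" and "bbeeae"
DP table:
           b    b    e    e    a    e
      0    0    0    0    0    0    0
  d   0    0    0    0    0    0    0
  b   0    1    1    1    1    1    1
  c   0    1    1    1    1    1    1
  a   0    1    1    1    1    2    2
  e   0    1    1    2    2    2    3
LCS length = dp[5][6] = 3

3


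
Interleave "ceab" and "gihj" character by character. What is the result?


Interleaving "ceab" and "gihj":
  Position 0: 'c' from first, 'g' from second => "cg"
  Position 1: 'e' from first, 'i' from second => "ei"
  Position 2: 'a' from first, 'h' from second => "ah"
  Position 3: 'b' from first, 'j' from second => "bj"
Result: cgeiahbj

cgeiahbj


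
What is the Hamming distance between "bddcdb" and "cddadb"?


Comparing "bddcdb" and "cddadb" position by position:
  Position 0: 'b' vs 'c' => differ
  Position 1: 'd' vs 'd' => same
  Position 2: 'd' vs 'd' => same
  Position 3: 'c' vs 'a' => differ
  Position 4: 'd' vs 'd' => same
  Position 5: 'b' vs 'b' => same
Total differences (Hamming distance): 2

2


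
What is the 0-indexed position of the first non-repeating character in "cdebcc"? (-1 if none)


Input: cdebcc
Character frequencies:
  'b': 1
  'c': 3
  'd': 1
  'e': 1
Scanning left to right for freq == 1:
  Position 0 ('c'): freq=3, skip
  Position 1 ('d'): unique! => answer = 1

1


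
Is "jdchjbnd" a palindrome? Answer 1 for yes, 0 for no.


Input: jdchjbnd
Reversed: dnbjhcdj
  Compare pos 0 ('j') with pos 7 ('d'): MISMATCH
  Compare pos 1 ('d') with pos 6 ('n'): MISMATCH
  Compare pos 2 ('c') with pos 5 ('b'): MISMATCH
  Compare pos 3 ('h') with pos 4 ('j'): MISMATCH
Result: not a palindrome

0


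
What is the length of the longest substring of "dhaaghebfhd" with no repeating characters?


Input: "dhaaghebfhd"
Sliding window (track last position of each char):
  Position 0 ('d'): window [0,0] length 1 -- new best
  Position 1 ('h'): window [0,1] length 2 -- new best
  Position 2 ('a'): window [0,2] length 3 -- new best
  Position 3 ('a'): repeat (last at 2), move window start to 3
  Position 3 ('a'): window [3,3] length 1
  Position 4 ('g'): window [3,4] length 2
  Position 5 ('h'): window [3,5] length 3
  Position 6 ('e'): window [3,6] length 4 -- new best
  Position 7 ('b'): window [3,7] length 5 -- new best
  Position 8 ('f'): window [3,8] length 6 -- new best
  Position 9 ('h'): repeat (last at 5), move window start to 6
  Position 9 ('h'): window [6,9] length 4
  Position 10 ('d'): window [6,10] length 5
Longest substring with no repeats: "aghebf" with length 6

6


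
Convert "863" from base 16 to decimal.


Input: "863" in base 16
Positional expansion:
  Digit '8' (value 8) x 16^2 = 2048
  Digit '6' (value 6) x 16^1 = 96
  Digit '3' (value 3) x 16^0 = 3
Sum = 2147

2147


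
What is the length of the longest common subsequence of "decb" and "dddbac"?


LCS of "decb" and "dddbac"
DP table:
           d    d    d    b    a    c
      0    0    0    0    0    0    0
  d   0    1    1    1    1    1    1
  e   0    1    1    1    1    1    1
  c   0    1    1    1    1    1    2
  b   0    1    1    1    2    2    2
LCS length = dp[4][6] = 2

2


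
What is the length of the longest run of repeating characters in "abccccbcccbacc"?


Input: "abccccbcccbacc"
Scanning for longest run:
  Position 1 ('b'): new char, reset run to 1
  Position 2 ('c'): new char, reset run to 1
  Position 3 ('c'): continues run of 'c', length=2
  Position 4 ('c'): continues run of 'c', length=3
  Position 5 ('c'): continues run of 'c', length=4
  Position 6 ('b'): new char, reset run to 1
  Position 7 ('c'): new char, reset run to 1
  Position 8 ('c'): continues run of 'c', length=2
  Position 9 ('c'): continues run of 'c', length=3
  Position 10 ('b'): new char, reset run to 1
  Position 11 ('a'): new char, reset run to 1
  Position 12 ('c'): new char, reset run to 1
  Position 13 ('c'): continues run of 'c', length=2
Longest run: 'c' with length 4

4


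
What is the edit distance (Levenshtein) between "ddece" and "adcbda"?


Computing edit distance: "ddece" -> "adcbda"
DP table:
           a    d    c    b    d    a
      0    1    2    3    4    5    6
  d   1    1    1    2    3    4    5
  d   2    2    1    2    3    3    4
  e   3    3    2    2    3    4    4
  c   4    4    3    2    3    4    5
  e   5    5    4    3    3    4    5
Edit distance = dp[5][6] = 5

5


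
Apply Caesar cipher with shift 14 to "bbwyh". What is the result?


Caesar cipher: shift "bbwyh" by 14
  'b' (pos 1) + 14 = pos 15 = 'p'
  'b' (pos 1) + 14 = pos 15 = 'p'
  'w' (pos 22) + 14 = pos 10 = 'k'
  'y' (pos 24) + 14 = pos 12 = 'm'
  'h' (pos 7) + 14 = pos 21 = 'v'
Result: ppkmv

ppkmv


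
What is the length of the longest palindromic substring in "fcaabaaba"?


Input: "fcaabaaba"
Checking substrings for palindromes:
  [3:9] "abaaba" (len 6) => palindrome
  [2:7] "aabaa" (len 5) => palindrome
  [4:8] "baab" (len 4) => palindrome
  [3:6] "aba" (len 3) => palindrome
  [6:9] "aba" (len 3) => palindrome
  [2:4] "aa" (len 2) => palindrome
Longest palindromic substring: "abaaba" with length 6

6


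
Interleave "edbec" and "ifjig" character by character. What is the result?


Interleaving "edbec" and "ifjig":
  Position 0: 'e' from first, 'i' from second => "ei"
  Position 1: 'd' from first, 'f' from second => "df"
  Position 2: 'b' from first, 'j' from second => "bj"
  Position 3: 'e' from first, 'i' from second => "ei"
  Position 4: 'c' from first, 'g' from second => "cg"
Result: eidfbjeicg

eidfbjeicg


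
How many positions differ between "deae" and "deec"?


Comparing "deae" and "deec" position by position:
  Position 0: 'd' vs 'd' => same
  Position 1: 'e' vs 'e' => same
  Position 2: 'a' vs 'e' => DIFFER
  Position 3: 'e' vs 'c' => DIFFER
Positions that differ: 2

2


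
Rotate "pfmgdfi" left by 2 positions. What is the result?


Input: "pfmgdfi", rotate left by 2
First 2 characters: "pf"
Remaining characters: "mgdfi"
Concatenate remaining + first: "mgdfi" + "pf" = "mgdfipf"

mgdfipf


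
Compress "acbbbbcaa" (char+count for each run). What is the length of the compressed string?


Input: acbbbbcaa
Runs:
  'a' x 1 => "a1"
  'c' x 1 => "c1"
  'b' x 4 => "b4"
  'c' x 1 => "c1"
  'a' x 2 => "a2"
Compressed: "a1c1b4c1a2"
Compressed length: 10

10


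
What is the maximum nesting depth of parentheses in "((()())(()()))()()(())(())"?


Input: "((()())(()()))()()(())(())"
Tracking depth:
  Position 0 '(': depth becomes 1
  Position 1 '(': depth becomes 2
  Position 2 '(': depth becomes 3
  Position 3 ')': depth becomes 2
  Position 4 '(': depth becomes 3
  Position 5 ')': depth becomes 2
  Position 6 ')': depth becomes 1
  Position 7 '(': depth becomes 2
  Position 8 '(': depth becomes 3
  Position 9 ')': depth becomes 2
  Position 10 '(': depth becomes 3
  Position 11 ')': depth becomes 2
  Position 12 ')': depth becomes 1
  Position 13 ')': depth becomes 0
  Position 14 '(': depth becomes 1
  Position 15 ')': depth becomes 0
  Position 16 '(': depth becomes 1
  Position 17 ')': depth becomes 0
  Position 18 '(': depth becomes 1
  Position 19 '(': depth becomes 2
  Position 20 ')': depth becomes 1
  Position 21 ')': depth becomes 0
  Position 22 '(': depth becomes 1
  Position 23 '(': depth becomes 2
  Position 24 ')': depth becomes 1
  Position 25 ')': depth becomes 0
Maximum depth reached: 3

3


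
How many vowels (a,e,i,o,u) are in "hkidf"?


Input: hkidf
Checking each character:
  'h' at position 0: consonant
  'k' at position 1: consonant
  'i' at position 2: vowel (running total: 1)
  'd' at position 3: consonant
  'f' at position 4: consonant
Total vowels: 1

1


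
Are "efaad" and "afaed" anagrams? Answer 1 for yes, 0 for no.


Strings: "efaad", "afaed"
Sorted first:  aadef
Sorted second: aadef
Sorted forms match => anagrams

1


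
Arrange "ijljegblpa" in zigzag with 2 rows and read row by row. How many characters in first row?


Zigzag "ijljegblpa" into 2 rows:
Placing characters:
  'i' => row 0
  'j' => row 1
  'l' => row 0
  'j' => row 1
  'e' => row 0
  'g' => row 1
  'b' => row 0
  'l' => row 1
  'p' => row 0
  'a' => row 1
Rows:
  Row 0: "ilebp"
  Row 1: "jjgla"
First row length: 5

5


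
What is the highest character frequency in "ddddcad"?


Input: ddddcad
Character counts:
  'a': 1
  'c': 1
  'd': 5
Maximum frequency: 5

5


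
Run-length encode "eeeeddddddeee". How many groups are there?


Input: eeeeddddddeee
Scanning for consecutive runs:
  Group 1: 'e' x 4 (positions 0-3)
  Group 2: 'd' x 6 (positions 4-9)
  Group 3: 'e' x 3 (positions 10-12)
Total groups: 3

3


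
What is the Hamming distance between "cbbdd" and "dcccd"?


Comparing "cbbdd" and "dcccd" position by position:
  Position 0: 'c' vs 'd' => differ
  Position 1: 'b' vs 'c' => differ
  Position 2: 'b' vs 'c' => differ
  Position 3: 'd' vs 'c' => differ
  Position 4: 'd' vs 'd' => same
Total differences (Hamming distance): 4

4


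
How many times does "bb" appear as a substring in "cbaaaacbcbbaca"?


Searching for "bb" in "cbaaaacbcbbaca"
Scanning each position:
  Position 0: "cb" => no
  Position 1: "ba" => no
  Position 2: "aa" => no
  Position 3: "aa" => no
  Position 4: "aa" => no
  Position 5: "ac" => no
  Position 6: "cb" => no
  Position 7: "bc" => no
  Position 8: "cb" => no
  Position 9: "bb" => MATCH
  Position 10: "ba" => no
  Position 11: "ac" => no
  Position 12: "ca" => no
Total occurrences: 1

1


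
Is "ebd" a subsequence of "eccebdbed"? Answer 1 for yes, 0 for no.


Check if "ebd" is a subsequence of "eccebdbed"
Greedy scan:
  Position 0 ('e'): matches sub[0] = 'e'
  Position 1 ('c'): no match needed
  Position 2 ('c'): no match needed
  Position 3 ('e'): no match needed
  Position 4 ('b'): matches sub[1] = 'b'
  Position 5 ('d'): matches sub[2] = 'd'
  Position 6 ('b'): no match needed
  Position 7 ('e'): no match needed
  Position 8 ('d'): no match needed
All 3 characters matched => is a subsequence

1


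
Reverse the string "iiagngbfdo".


Input: iiagngbfdo
Reading characters right to left:
  Position 9: 'o'
  Position 8: 'd'
  Position 7: 'f'
  Position 6: 'b'
  Position 5: 'g'
  Position 4: 'n'
  Position 3: 'g'
  Position 2: 'a'
  Position 1: 'i'
  Position 0: 'i'
Reversed: odfbgngaii

odfbgngaii


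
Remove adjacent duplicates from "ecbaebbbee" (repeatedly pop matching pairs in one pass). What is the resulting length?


Input: ecbaebbbee
Stack-based adjacent duplicate removal:
  Read 'e': push. Stack: e
  Read 'c': push. Stack: ec
  Read 'b': push. Stack: ecb
  Read 'a': push. Stack: ecba
  Read 'e': push. Stack: ecbae
  Read 'b': push. Stack: ecbaeb
  Read 'b': matches stack top 'b' => pop. Stack: ecbae
  Read 'b': push. Stack: ecbaeb
  Read 'e': push. Stack: ecbaebe
  Read 'e': matches stack top 'e' => pop. Stack: ecbaeb
Final stack: "ecbaeb" (length 6)

6


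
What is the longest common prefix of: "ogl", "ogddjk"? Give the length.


Words: ogl, ogddjk
  Position 0: all 'o' => match
  Position 1: all 'g' => match
  Position 2: ('l', 'd') => mismatch, stop
LCP = "og" (length 2)

2


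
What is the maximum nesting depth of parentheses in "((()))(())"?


Input: "((()))(())"
Tracking depth:
  Position 0 '(': depth becomes 1
  Position 1 '(': depth becomes 2
  Position 2 '(': depth becomes 3
  Position 3 ')': depth becomes 2
  Position 4 ')': depth becomes 1
  Position 5 ')': depth becomes 0
  Position 6 '(': depth becomes 1
  Position 7 '(': depth becomes 2
  Position 8 ')': depth becomes 1
  Position 9 ')': depth becomes 0
Maximum depth reached: 3

3


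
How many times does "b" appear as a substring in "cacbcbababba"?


Searching for "b" in "cacbcbababba"
Scanning each position:
  Position 0: "c" => no
  Position 1: "a" => no
  Position 2: "c" => no
  Position 3: "b" => MATCH
  Position 4: "c" => no
  Position 5: "b" => MATCH
  Position 6: "a" => no
  Position 7: "b" => MATCH
  Position 8: "a" => no
  Position 9: "b" => MATCH
  Position 10: "b" => MATCH
  Position 11: "a" => no
Total occurrences: 5

5


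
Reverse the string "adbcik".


Input: adbcik
Reading characters right to left:
  Position 5: 'k'
  Position 4: 'i'
  Position 3: 'c'
  Position 2: 'b'
  Position 1: 'd'
  Position 0: 'a'
Reversed: kicbda

kicbda


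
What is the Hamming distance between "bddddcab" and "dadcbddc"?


Comparing "bddddcab" and "dadcbddc" position by position:
  Position 0: 'b' vs 'd' => differ
  Position 1: 'd' vs 'a' => differ
  Position 2: 'd' vs 'd' => same
  Position 3: 'd' vs 'c' => differ
  Position 4: 'd' vs 'b' => differ
  Position 5: 'c' vs 'd' => differ
  Position 6: 'a' vs 'd' => differ
  Position 7: 'b' vs 'c' => differ
Total differences (Hamming distance): 7

7


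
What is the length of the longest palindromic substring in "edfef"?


Input: "edfef"
Checking substrings for palindromes:
  [2:5] "fef" (len 3) => palindrome
Longest palindromic substring: "fef" with length 3

3


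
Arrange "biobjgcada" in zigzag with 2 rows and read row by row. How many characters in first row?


Zigzag "biobjgcada" into 2 rows:
Placing characters:
  'b' => row 0
  'i' => row 1
  'o' => row 0
  'b' => row 1
  'j' => row 0
  'g' => row 1
  'c' => row 0
  'a' => row 1
  'd' => row 0
  'a' => row 1
Rows:
  Row 0: "bojcd"
  Row 1: "ibgaa"
First row length: 5

5


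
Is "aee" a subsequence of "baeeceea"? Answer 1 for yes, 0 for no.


Check if "aee" is a subsequence of "baeeceea"
Greedy scan:
  Position 0 ('b'): no match needed
  Position 1 ('a'): matches sub[0] = 'a'
  Position 2 ('e'): matches sub[1] = 'e'
  Position 3 ('e'): matches sub[2] = 'e'
  Position 4 ('c'): no match needed
  Position 5 ('e'): no match needed
  Position 6 ('e'): no match needed
  Position 7 ('a'): no match needed
All 3 characters matched => is a subsequence

1


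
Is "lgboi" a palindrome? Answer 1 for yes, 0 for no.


Input: lgboi
Reversed: iobgl
  Compare pos 0 ('l') with pos 4 ('i'): MISMATCH
  Compare pos 1 ('g') with pos 3 ('o'): MISMATCH
Result: not a palindrome

0


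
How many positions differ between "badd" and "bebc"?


Comparing "badd" and "bebc" position by position:
  Position 0: 'b' vs 'b' => same
  Position 1: 'a' vs 'e' => DIFFER
  Position 2: 'd' vs 'b' => DIFFER
  Position 3: 'd' vs 'c' => DIFFER
Positions that differ: 3

3


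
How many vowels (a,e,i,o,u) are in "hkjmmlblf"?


Input: hkjmmlblf
Checking each character:
  'h' at position 0: consonant
  'k' at position 1: consonant
  'j' at position 2: consonant
  'm' at position 3: consonant
  'm' at position 4: consonant
  'l' at position 5: consonant
  'b' at position 6: consonant
  'l' at position 7: consonant
  'f' at position 8: consonant
Total vowels: 0

0


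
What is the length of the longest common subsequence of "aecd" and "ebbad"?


LCS of "aecd" and "ebbad"
DP table:
           e    b    b    a    d
      0    0    0    0    0    0
  a   0    0    0    0    1    1
  e   0    1    1    1    1    1
  c   0    1    1    1    1    1
  d   0    1    1    1    1    2
LCS length = dp[4][5] = 2

2


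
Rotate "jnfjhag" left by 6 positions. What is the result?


Input: "jnfjhag", rotate left by 6
First 6 characters: "jnfjha"
Remaining characters: "g"
Concatenate remaining + first: "g" + "jnfjha" = "gjnfjha"

gjnfjha


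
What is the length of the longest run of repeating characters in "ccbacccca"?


Input: "ccbacccca"
Scanning for longest run:
  Position 1 ('c'): continues run of 'c', length=2
  Position 2 ('b'): new char, reset run to 1
  Position 3 ('a'): new char, reset run to 1
  Position 4 ('c'): new char, reset run to 1
  Position 5 ('c'): continues run of 'c', length=2
  Position 6 ('c'): continues run of 'c', length=3
  Position 7 ('c'): continues run of 'c', length=4
  Position 8 ('a'): new char, reset run to 1
Longest run: 'c' with length 4

4


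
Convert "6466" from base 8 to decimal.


Input: "6466" in base 8
Positional expansion:
  Digit '6' (value 6) x 8^3 = 3072
  Digit '4' (value 4) x 8^2 = 256
  Digit '6' (value 6) x 8^1 = 48
  Digit '6' (value 6) x 8^0 = 6
Sum = 3382

3382


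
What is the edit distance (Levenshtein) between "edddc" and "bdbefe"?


Computing edit distance: "edddc" -> "bdbefe"
DP table:
           b    d    b    e    f    e
      0    1    2    3    4    5    6
  e   1    1    2    3    3    4    5
  d   2    2    1    2    3    4    5
  d   3    3    2    2    3    4    5
  d   4    4    3    3    3    4    5
  c   5    5    4    4    4    4    5
Edit distance = dp[5][6] = 5

5


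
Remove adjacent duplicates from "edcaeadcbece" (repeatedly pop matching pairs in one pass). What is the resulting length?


Input: edcaeadcbece
Stack-based adjacent duplicate removal:
  Read 'e': push. Stack: e
  Read 'd': push. Stack: ed
  Read 'c': push. Stack: edc
  Read 'a': push. Stack: edca
  Read 'e': push. Stack: edcae
  Read 'a': push. Stack: edcaea
  Read 'd': push. Stack: edcaead
  Read 'c': push. Stack: edcaeadc
  Read 'b': push. Stack: edcaeadcb
  Read 'e': push. Stack: edcaeadcbe
  Read 'c': push. Stack: edcaeadcbec
  Read 'e': push. Stack: edcaeadcbece
Final stack: "edcaeadcbece" (length 12)

12


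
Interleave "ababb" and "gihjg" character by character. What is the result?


Interleaving "ababb" and "gihjg":
  Position 0: 'a' from first, 'g' from second => "ag"
  Position 1: 'b' from first, 'i' from second => "bi"
  Position 2: 'a' from first, 'h' from second => "ah"
  Position 3: 'b' from first, 'j' from second => "bj"
  Position 4: 'b' from first, 'g' from second => "bg"
Result: agbiahbjbg

agbiahbjbg


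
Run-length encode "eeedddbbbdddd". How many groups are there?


Input: eeedddbbbdddd
Scanning for consecutive runs:
  Group 1: 'e' x 3 (positions 0-2)
  Group 2: 'd' x 3 (positions 3-5)
  Group 3: 'b' x 3 (positions 6-8)
  Group 4: 'd' x 4 (positions 9-12)
Total groups: 4

4


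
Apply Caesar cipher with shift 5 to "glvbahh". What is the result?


Caesar cipher: shift "glvbahh" by 5
  'g' (pos 6) + 5 = pos 11 = 'l'
  'l' (pos 11) + 5 = pos 16 = 'q'
  'v' (pos 21) + 5 = pos 0 = 'a'
  'b' (pos 1) + 5 = pos 6 = 'g'
  'a' (pos 0) + 5 = pos 5 = 'f'
  'h' (pos 7) + 5 = pos 12 = 'm'
  'h' (pos 7) + 5 = pos 12 = 'm'
Result: lqagfmm

lqagfmm


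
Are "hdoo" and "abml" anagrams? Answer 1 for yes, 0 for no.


Strings: "hdoo", "abml"
Sorted first:  dhoo
Sorted second: ablm
Differ at position 0: 'd' vs 'a' => not anagrams

0


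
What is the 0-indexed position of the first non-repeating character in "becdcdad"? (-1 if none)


Input: becdcdad
Character frequencies:
  'a': 1
  'b': 1
  'c': 2
  'd': 3
  'e': 1
Scanning left to right for freq == 1:
  Position 0 ('b'): unique! => answer = 0

0


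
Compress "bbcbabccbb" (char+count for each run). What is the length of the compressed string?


Input: bbcbabccbb
Runs:
  'b' x 2 => "b2"
  'c' x 1 => "c1"
  'b' x 1 => "b1"
  'a' x 1 => "a1"
  'b' x 1 => "b1"
  'c' x 2 => "c2"
  'b' x 2 => "b2"
Compressed: "b2c1b1a1b1c2b2"
Compressed length: 14

14


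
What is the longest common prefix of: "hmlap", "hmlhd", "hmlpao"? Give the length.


Words: hmlap, hmlhd, hmlpao
  Position 0: all 'h' => match
  Position 1: all 'm' => match
  Position 2: all 'l' => match
  Position 3: ('a', 'h', 'p') => mismatch, stop
LCP = "hml" (length 3)

3


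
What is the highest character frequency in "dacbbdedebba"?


Input: dacbbdedebba
Character counts:
  'a': 2
  'b': 4
  'c': 1
  'd': 3
  'e': 2
Maximum frequency: 4

4


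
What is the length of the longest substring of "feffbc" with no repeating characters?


Input: "feffbc"
Sliding window (track last position of each char):
  Position 0 ('f'): window [0,0] length 1 -- new best
  Position 1 ('e'): window [0,1] length 2 -- new best
  Position 2 ('f'): repeat (last at 0), move window start to 1
  Position 2 ('f'): window [1,2] length 2
  Position 3 ('f'): repeat (last at 2), move window start to 3
  Position 3 ('f'): window [3,3] length 1
  Position 4 ('b'): window [3,4] length 2
  Position 5 ('c'): window [3,5] length 3 -- new best
Longest substring with no repeats: "fbc" with length 3

3


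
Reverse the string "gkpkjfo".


Input: gkpkjfo
Reading characters right to left:
  Position 6: 'o'
  Position 5: 'f'
  Position 4: 'j'
  Position 3: 'k'
  Position 2: 'p'
  Position 1: 'k'
  Position 0: 'g'
Reversed: ofjkpkg

ofjkpkg


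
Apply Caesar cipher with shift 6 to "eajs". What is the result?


Caesar cipher: shift "eajs" by 6
  'e' (pos 4) + 6 = pos 10 = 'k'
  'a' (pos 0) + 6 = pos 6 = 'g'
  'j' (pos 9) + 6 = pos 15 = 'p'
  's' (pos 18) + 6 = pos 24 = 'y'
Result: kgpy

kgpy


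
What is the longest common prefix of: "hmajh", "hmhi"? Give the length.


Words: hmajh, hmhi
  Position 0: all 'h' => match
  Position 1: all 'm' => match
  Position 2: ('a', 'h') => mismatch, stop
LCP = "hm" (length 2)

2


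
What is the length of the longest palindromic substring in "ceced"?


Input: "ceced"
Checking substrings for palindromes:
  [0:3] "cec" (len 3) => palindrome
  [1:4] "ece" (len 3) => palindrome
Longest palindromic substring: "cec" with length 3

3


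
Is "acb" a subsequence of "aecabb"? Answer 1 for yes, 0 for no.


Check if "acb" is a subsequence of "aecabb"
Greedy scan:
  Position 0 ('a'): matches sub[0] = 'a'
  Position 1 ('e'): no match needed
  Position 2 ('c'): matches sub[1] = 'c'
  Position 3 ('a'): no match needed
  Position 4 ('b'): matches sub[2] = 'b'
  Position 5 ('b'): no match needed
All 3 characters matched => is a subsequence

1


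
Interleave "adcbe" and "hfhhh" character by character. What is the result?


Interleaving "adcbe" and "hfhhh":
  Position 0: 'a' from first, 'h' from second => "ah"
  Position 1: 'd' from first, 'f' from second => "df"
  Position 2: 'c' from first, 'h' from second => "ch"
  Position 3: 'b' from first, 'h' from second => "bh"
  Position 4: 'e' from first, 'h' from second => "eh"
Result: ahdfchbheh

ahdfchbheh
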